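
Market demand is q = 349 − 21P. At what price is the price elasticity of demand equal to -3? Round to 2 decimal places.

12.46

Set −bP/(a − bP) = −3 ⇒ bP = 3(a − bP) ⇒ bP(1+3) = 3·a.
P = 3·349/(21·4) ≈ 12.46.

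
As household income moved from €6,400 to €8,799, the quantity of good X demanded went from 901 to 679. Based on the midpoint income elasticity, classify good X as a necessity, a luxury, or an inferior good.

%ΔQ = (679 − 901)/[(901+679)/2] = -222/790 ≈ -0.2810.
%ΔM = (8,799 − 6,400)/[(6,400+8,799)/2] = 2399/7599.5 ≈ 0.3157.
E_I = %ΔQ/%ΔM ≈ -0.890.
E_I < 0: inferior good.

inferior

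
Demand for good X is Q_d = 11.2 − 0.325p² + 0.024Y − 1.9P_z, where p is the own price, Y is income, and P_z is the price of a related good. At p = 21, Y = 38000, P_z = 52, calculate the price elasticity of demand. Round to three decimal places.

-0.421

Substituting, Q_d = 11.2 − 0.325(21)² + 0.024(38000) − 1.9(52) = 11.2 − 143.325 + 912 − 98.8 = 681.075.
∂Q_d/∂p = −2·0.325·p = -13.65, so E_p = -13.65·(21/681.075) ≈ -0.421.
|E_p| < 1: demand is inelastic.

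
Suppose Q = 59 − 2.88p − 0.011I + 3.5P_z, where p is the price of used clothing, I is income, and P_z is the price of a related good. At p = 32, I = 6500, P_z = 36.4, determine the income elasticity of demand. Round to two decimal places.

-3.14

Q = 59 − 2.88(32) − 0.011(6500) + 3.5(36.4) = 59 − 92.16 − 71.5 + 127.4 = 22.74.
∂Q/∂I = −0.011, so E_I = -0.011·(6500/22.74) ≈ -3.14.
E_I < 0: inferior good.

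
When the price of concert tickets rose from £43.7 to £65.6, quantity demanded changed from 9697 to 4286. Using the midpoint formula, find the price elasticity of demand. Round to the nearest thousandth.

%Δq = (4286 − 9697)/[(9697 + 4286)/2] = -5411/6991.5 ≈ -0.7739.
%Δp = (65.6 − 43.7)/[(43.7 + 65.6)/2] = 21.9/54.65 ≈ 0.4007.
Arc elasticity E = %Δq/%Δp ≈ -0.7739/0.4007 ≈ -1.931.
|E| > 1: demand is elastic over this range.

-1.931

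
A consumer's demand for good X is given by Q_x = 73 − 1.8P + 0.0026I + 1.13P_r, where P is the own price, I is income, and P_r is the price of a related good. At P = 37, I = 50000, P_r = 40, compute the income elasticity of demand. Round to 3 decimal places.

At the given point, Q_x = 73 − 1.8(37) + 0.0026(50000) + 1.13(40) = 73 − 66.6 + 130 + 45.2 = 181.6.
∂Q_x/∂I = +0.0026, so E_I = 0.0026·(50000/181.6) ≈ 0.716.
E_I ∈ (0,1): normal good (necessity).

0.716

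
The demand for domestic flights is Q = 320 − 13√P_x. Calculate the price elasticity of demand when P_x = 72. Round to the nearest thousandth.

-0.263

At P_x = 72, Q = 209.6913.
dQ/dP_x = −13/(2√P_x) = −13/(2·8.4853).
Point elasticity E = (dQ/dP_x)·(P_x/Q) = -0.766 × 72/209.6913 ≈ -0.263.
|E| < 1, so demand is inelastic at this price.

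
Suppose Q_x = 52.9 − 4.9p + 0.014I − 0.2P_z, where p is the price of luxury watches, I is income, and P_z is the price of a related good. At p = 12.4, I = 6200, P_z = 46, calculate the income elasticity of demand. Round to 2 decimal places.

1.24

Evaluating quantity at (p, I, P_z) gives Q_x = 52.9 − 4.9(12.4) + 0.014(6200) − 0.2(46) = 52.9 − 60.76 + 86.8 − 9.2 = 69.74.
∂Q_x/∂I = +0.014, so E_I = 0.014·(6200/69.74) ≈ 1.24.
E_I > 1: normal good (luxury).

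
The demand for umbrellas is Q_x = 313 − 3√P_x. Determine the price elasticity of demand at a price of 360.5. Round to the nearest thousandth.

-0.111

At P_x = 360.5, Q_x = 256.0395.
dQ_x/dP_x = −3/(2√P_x) = −3/(2·18.9868).
Point elasticity E = (dQ_x/dP_x)·(P_x/Q_x) = -0.079 × 360.5/256.0395 ≈ -0.111.
|E| < 1, so demand is inelastic at this price.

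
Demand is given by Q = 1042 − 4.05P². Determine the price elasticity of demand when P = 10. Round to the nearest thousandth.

-1.272

At P = 10, Q = 637.
dQ/dP = −2·4.05·P = −81.
Point elasticity E = (dQ/dP)·(P/Q) = -81 × 10/637 ≈ -1.272.
|E| > 1, so demand is elastic at this price.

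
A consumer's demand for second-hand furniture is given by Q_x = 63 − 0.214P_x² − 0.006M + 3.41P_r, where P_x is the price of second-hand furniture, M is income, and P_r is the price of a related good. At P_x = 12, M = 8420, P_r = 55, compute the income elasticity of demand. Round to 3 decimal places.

-0.299

At the given point, Q_x = 63 − 0.214(12)² − 0.006(8420) + 3.41(55) = 63 − 30.816 − 50.52 + 187.55 = 169.214.
∂Q_x/∂M = −0.006, so E_I = -0.006·(8420/169.214) ≈ -0.299.
E_I < 0: inferior good.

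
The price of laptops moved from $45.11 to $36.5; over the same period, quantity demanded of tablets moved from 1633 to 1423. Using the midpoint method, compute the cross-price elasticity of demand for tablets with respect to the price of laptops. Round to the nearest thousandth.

0.651

%ΔQ_x = (1423 − 1633)/[(1633+1423)/2] = -210/1528 ≈ -0.1374.
%ΔP_y = (36.5 − 45.11)/[(45.11+36.5)/2] ≈ -0.2110.
E_xy = -0.1374/-0.2110 ≈ 0.651.
E_xy > 0, so tablets and laptops are substitutes.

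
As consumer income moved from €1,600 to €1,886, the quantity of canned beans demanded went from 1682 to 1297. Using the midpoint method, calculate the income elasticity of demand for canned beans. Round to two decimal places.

-1.58

%ΔQ = (1297 − 1682)/[(1682+1297)/2] = -385/1489.5 ≈ -0.2585.
%ΔM = (1,886 − 1,600)/[(1,600+1,886)/2] = 286/1743 ≈ 0.1641.
E_I = %ΔQ/%ΔM ≈ -1.58.
E_I < 0: inferior good.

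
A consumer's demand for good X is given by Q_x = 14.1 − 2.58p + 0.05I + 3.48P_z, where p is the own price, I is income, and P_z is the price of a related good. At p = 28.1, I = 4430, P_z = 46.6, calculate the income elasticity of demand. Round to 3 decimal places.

0.681

Substituting, Q_x = 14.1 − 2.58(28.1) + 0.05(4430) + 3.48(46.6) = 14.1 − 72.498 + 221.5 + 162.168 = 325.27.
∂Q_x/∂I = +0.05, so E_I = 0.05·(4430/325.27) ≈ 0.681.
E_I ∈ (0,1): normal good (necessity).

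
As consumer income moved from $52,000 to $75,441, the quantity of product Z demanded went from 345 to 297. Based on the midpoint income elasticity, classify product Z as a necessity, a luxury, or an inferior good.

%ΔQ = (297 − 345)/[(345+297)/2] = -48/321 ≈ -0.1495.
%ΔY = (75,441 − 52,000)/[(52,000+75,441)/2] = 23441/63720.5 ≈ 0.3679.
E_I = %ΔQ/%ΔY ≈ -0.406.
E_I < 0: inferior good.

inferior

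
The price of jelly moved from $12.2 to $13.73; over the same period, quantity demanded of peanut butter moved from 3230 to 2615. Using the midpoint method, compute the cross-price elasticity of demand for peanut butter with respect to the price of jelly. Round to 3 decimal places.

-1.783

%ΔQ_x = (2615 − 3230)/[(3230+2615)/2] = -615/2922.5 ≈ -0.2104.
%ΔP_y = (13.73 − 12.2)/[(12.2+13.73)/2] ≈ 0.1180.
E_xy = -0.2104/0.1180 ≈ -1.783.
E_xy < 0, so peanut butter and jelly are complements.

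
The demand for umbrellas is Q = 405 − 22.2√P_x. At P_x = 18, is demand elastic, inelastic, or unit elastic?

At P_x = 18, Q = 310.8134.
dQ/dP_x = −22.2/(2√P_x) = −22.2/(2·4.2426).
Point elasticity E = (dQ/dP_x)·(P_x/Q) = -2.6163 × 18/310.8134 ≈ -0.152.
|E| ≈ 0.152 < 1, so demand is inelastic.

inelastic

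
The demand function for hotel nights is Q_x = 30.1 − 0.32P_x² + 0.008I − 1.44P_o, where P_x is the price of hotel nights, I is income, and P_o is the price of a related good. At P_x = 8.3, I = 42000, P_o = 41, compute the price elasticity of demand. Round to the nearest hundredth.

At the given point, Q_x = 30.1 − 0.32(8.3)² + 0.008(42000) − 1.44(41) = 30.1 − 22.0448 + 336 − 59.04 = 285.0152.
∂Q_x/∂P_x = −2·0.32·P_x = -5.312, so E_p = -5.312·(8.3/285.0152) ≈ -0.15.
|E_p| < 1: demand is inelastic.

-0.15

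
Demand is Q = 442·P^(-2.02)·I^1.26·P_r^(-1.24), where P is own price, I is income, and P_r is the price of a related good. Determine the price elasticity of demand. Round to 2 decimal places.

For a Cobb–Douglas (constant-elasticity) form Q = A·P^α·…, the elasticity with respect to P equals the exponent α at every point.
Here the exponent on P is -2.02, so the price elasticity of demand is -2.02.

-2.02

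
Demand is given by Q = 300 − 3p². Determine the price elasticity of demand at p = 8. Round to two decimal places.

-3.56

At p = 8, Q = 108.
dQ/dp = −2·3·p = −48.
Point elasticity E = (dQ/dp)·(p/Q) = -48 × 8/108 ≈ -3.56.
|E| > 1, so demand is elastic at this price.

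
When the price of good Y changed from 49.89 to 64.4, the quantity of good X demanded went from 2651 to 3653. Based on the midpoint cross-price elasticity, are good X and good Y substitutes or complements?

substitutes

%ΔQ_x = (3653 − 2651)/[(2651+3653)/2] = 1002/3152 ≈ 0.3179.
%ΔP_y = (64.4 − 49.89)/[(49.89+64.4)/2] ≈ 0.2539.
E_xy = 0.3179/0.2539 ≈ 1.252.
E_xy > 0, so the goods are substitutes.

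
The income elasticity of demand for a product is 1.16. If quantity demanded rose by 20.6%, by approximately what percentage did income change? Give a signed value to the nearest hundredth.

%ΔQ ≈ E × %ΔI ⇒ %ΔI = %ΔQ / E = (20.6%)/(1.16) ≈ 17.76%.

17.76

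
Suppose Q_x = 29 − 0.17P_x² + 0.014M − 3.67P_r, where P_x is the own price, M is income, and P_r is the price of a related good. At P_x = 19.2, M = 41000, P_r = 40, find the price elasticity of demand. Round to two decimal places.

Evaluating quantity at (P_x, M, P_r) gives Q_x = 29 − 0.17(19.2)² + 0.014(41000) − 3.67(40) = 29 − 62.6688 + 574 − 146.8 = 393.5312.
∂Q_x/∂P_x = −2·0.17·P_x = -6.528, so E_p = -6.528·(19.2/393.5312) ≈ -0.32.
|E_p| < 1: demand is inelastic.

-0.32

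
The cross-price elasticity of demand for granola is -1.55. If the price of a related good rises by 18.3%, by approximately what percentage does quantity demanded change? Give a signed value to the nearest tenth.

-28.4

%ΔQ ≈ E × %ΔP_y = (-1.55) × (18.3%) ≈ -28.4%.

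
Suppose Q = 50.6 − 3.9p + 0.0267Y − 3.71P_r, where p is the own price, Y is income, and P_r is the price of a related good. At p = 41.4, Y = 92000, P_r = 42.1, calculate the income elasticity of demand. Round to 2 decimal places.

1.12

Evaluating quantity at (p, Y, P_r) gives Q = 50.6 − 3.9(41.4) + 0.0267(92000) − 3.71(42.1) = 50.6 − 161.46 + 2456.4 − 156.191 = 2189.349.
∂Q/∂Y = +0.0267, so E_I = 0.0267·(92000/2189.349) ≈ 1.12.
E_I > 1: normal good (luxury).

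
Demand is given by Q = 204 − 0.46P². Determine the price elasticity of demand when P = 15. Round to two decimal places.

-2.06

At P = 15, Q = 100.5.
dQ/dP = −2·0.46·P = −13.8.
Point elasticity E = (dQ/dP)·(P/Q) = -13.8 × 15/100.5 ≈ -2.06.
|E| > 1, so demand is elastic at this price.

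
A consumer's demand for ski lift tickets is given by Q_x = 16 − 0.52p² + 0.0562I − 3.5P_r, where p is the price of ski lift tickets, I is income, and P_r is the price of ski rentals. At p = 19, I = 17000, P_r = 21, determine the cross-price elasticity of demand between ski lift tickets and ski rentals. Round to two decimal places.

Substituting, Q_x = 16 − 0.52(19)² + 0.0562(17000) − 3.5(21) = 16 − 187.72 + 955.4 − 73.5 = 710.18.
∂Q_x/∂P_r = −3.5, so E_xy = -3.5·(21/710.18) ≈ -0.10.
E_xy < 0: the goods are complements.

-0.10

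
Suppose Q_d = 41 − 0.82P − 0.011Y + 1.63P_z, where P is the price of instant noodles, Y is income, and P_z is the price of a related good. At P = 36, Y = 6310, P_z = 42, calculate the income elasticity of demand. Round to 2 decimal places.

-6.59

At the given point, Q_d = 41 − 0.82(36) − 0.011(6310) + 1.63(42) = 41 − 29.52 − 69.41 + 68.46 = 10.53.
∂Q_d/∂Y = −0.011, so E_I = -0.011·(6310/10.53) ≈ -6.59.
E_I < 0: inferior good.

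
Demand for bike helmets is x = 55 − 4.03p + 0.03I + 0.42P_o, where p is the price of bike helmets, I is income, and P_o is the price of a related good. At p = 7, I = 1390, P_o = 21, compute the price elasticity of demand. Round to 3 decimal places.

Evaluating quantity at (p, I, P_o) gives x = 55 − 4.03(7) + 0.03(1390) + 0.42(21) = 55 − 28.21 + 41.7 + 8.82 = 77.31.
∂x/∂p = −4.03, so E_p = (−4.03)·(7/77.31) ≈ -0.365.
|E_p| < 1: demand is inelastic.

-0.365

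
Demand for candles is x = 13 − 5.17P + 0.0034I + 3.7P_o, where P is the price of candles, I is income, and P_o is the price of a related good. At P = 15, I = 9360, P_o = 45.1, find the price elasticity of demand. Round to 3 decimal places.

x = 13 − 5.17(15) + 0.0034(9360) + 3.7(45.1) = 13 − 77.55 + 31.824 + 166.87 = 134.144.
∂x/∂P = −5.17, so E_p = (−5.17)·(15/134.144) ≈ -0.578.
|E_p| < 1: demand is inelastic.

-0.578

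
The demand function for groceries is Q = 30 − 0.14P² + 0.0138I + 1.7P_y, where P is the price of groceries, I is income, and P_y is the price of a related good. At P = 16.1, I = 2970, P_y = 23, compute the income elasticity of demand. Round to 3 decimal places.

0.555

At the given point, Q = 30 − 0.14(16.1)² + 0.0138(2970) + 1.7(23) = 30 − 36.2894 + 40.986 + 39.1 = 73.7966.
∂Q/∂I = +0.0138, so E_I = 0.0138·(2970/73.7966) ≈ 0.555.
E_I ∈ (0,1): normal good (necessity).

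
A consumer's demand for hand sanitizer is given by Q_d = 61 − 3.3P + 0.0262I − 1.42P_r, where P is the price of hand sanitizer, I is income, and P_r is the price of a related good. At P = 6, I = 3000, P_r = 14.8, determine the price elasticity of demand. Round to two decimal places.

-0.20

At the given point, Q_d = 61 − 3.3(6) + 0.0262(3000) − 1.42(14.8) = 61 − 19.8 + 78.6 − 21.016 = 98.784.
∂Q_d/∂P = −3.3, so E_p = (−3.3)·(6/98.784) ≈ -0.20.
|E_p| < 1: demand is inelastic.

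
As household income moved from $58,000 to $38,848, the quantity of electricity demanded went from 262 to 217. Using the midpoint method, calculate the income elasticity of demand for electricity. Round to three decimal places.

0.475

%ΔQ = (217 − 262)/[(262+217)/2] = -45/239.5 ≈ -0.1879.
%ΔI = (38,848 − 58,000)/[(58,000+38,848)/2] = -19152/48424 ≈ -0.3955.
E_I = %ΔQ/%ΔI ≈ 0.475.
E_I ∈ (0,1): normal good (necessity).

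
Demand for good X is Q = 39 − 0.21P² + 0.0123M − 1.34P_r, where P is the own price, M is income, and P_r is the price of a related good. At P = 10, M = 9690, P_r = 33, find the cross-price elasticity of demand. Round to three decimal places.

-0.476

At the given point, Q = 39 − 0.21(10)² + 0.0123(9690) − 1.34(33) = 39 − 21 + 119.187 − 44.22 = 92.967.
∂Q/∂P_r = −1.34, so E_xy = -1.34·(33/92.967) ≈ -0.476.
E_xy < 0: the goods are complements.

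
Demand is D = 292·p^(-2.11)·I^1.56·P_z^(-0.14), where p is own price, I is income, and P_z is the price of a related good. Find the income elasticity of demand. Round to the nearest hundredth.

1.56

For a Cobb–Douglas (constant-elasticity) form D = A·I^α·…, the elasticity with respect to I equals the exponent α at every point.
Here the exponent on I is 1.56, so the income elasticity of demand is 1.56.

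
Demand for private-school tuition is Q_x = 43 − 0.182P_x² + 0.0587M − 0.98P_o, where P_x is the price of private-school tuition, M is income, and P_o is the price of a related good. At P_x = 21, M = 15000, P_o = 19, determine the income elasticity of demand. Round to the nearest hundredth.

Q_x = 43 − 0.182(21)² + 0.0587(15000) − 0.98(19) = 43 − 80.262 + 880.5 − 18.62 = 824.618.
∂Q_x/∂M = +0.0587, so E_I = 0.0587·(15000/824.618) ≈ 1.07.
E_I > 1: normal good (luxury).

1.07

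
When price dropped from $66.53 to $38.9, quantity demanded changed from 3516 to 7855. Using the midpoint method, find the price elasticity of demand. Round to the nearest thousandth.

%ΔQ = (7855 − 3516)/[(3516 + 7855)/2] = 4339/5685.5 ≈ 0.7632.
%Δp = (38.9 − 66.53)/[(66.53 + 38.9)/2] = -27.63/52.715 ≈ -0.5241.
Arc elasticity E = %ΔQ/%Δp ≈ 0.7632/-0.5241 ≈ -1.456.
|E| > 1: demand is elastic over this range.

-1.456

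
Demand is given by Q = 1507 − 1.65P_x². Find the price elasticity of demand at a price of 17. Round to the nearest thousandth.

At P_x = 17, Q = 1030.15.
dQ/dP_x = −2·1.65·P_x = −56.1.
Point elasticity E = (dQ/dP_x)·(P_x/Q) = -56.1 × 17/1030.15 ≈ -0.926.
|E| < 1, so demand is inelastic at this price.

-0.926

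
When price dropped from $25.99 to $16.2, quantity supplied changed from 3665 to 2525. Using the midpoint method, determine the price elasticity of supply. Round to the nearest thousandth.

%ΔQ = (2525 − 3665)/[(3665 + 2525)/2] = -1140/3095 ≈ -0.3683.
%ΔP = (16.2 − 25.99)/[(25.99 + 16.2)/2] = -9.79/21.095 ≈ -0.4641.
Arc elasticity E = %ΔQ/%ΔP ≈ -0.3683/-0.4641 ≈ 0.794.
|E| < 1: supply is inelastic over this range.

0.794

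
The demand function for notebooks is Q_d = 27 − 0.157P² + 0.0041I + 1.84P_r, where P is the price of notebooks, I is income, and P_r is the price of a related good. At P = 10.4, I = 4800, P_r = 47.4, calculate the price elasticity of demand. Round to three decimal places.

Evaluating quantity at (P, I, P_r) gives Q_d = 27 − 0.157(10.4)² + 0.0041(4800) + 1.84(47.4) = 27 − 16.9811 + 19.68 + 87.216 = 116.9149.
∂Q_d/∂P = −2·0.157·P = -3.2656, so E_p = -3.2656·(10.4/116.9149) ≈ -0.290.
|E_p| < 1: demand is inelastic.

-0.290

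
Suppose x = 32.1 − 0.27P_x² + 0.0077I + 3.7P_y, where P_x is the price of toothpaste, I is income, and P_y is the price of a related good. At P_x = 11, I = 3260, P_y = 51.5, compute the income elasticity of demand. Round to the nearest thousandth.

0.117

First evaluate x: 32.1 − 0.27(11)² + 0.0077(3260) + 3.7(51.5) = 32.1 − 32.67 + 25.102 + 190.55 = 215.082.
∂x/∂I = +0.0077, so E_I = 0.0077·(3260/215.082) ≈ 0.117.
E_I ∈ (0,1): normal good (necessity).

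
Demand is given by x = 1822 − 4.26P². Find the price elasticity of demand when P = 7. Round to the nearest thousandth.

At P = 7, x = 1613.26.
dx/dP = −2·4.26·P = −59.64.
Point elasticity E = (dx/dP)·(P/x) = -59.64 × 7/1613.26 ≈ -0.259.
|E| < 1, so demand is inelastic at this price.

-0.259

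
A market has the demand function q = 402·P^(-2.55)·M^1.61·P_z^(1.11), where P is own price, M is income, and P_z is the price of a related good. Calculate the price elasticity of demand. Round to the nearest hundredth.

For a Cobb–Douglas (constant-elasticity) form q = A·P^α·…, the elasticity with respect to P equals the exponent α at every point.
Here the exponent on P is -2.55, so the price elasticity of demand is -2.55.

-2.55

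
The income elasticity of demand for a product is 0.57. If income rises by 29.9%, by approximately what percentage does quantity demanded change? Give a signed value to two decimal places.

17.04

%ΔQ ≈ E × %ΔI = (0.57) × (29.9%) ≈ 17.04%.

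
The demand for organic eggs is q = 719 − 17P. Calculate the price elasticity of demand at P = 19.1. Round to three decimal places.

At P = 19.1, q = 394.3.
dq/dP = −17.
Point elasticity E = (dq/dP)·(P/q) = -17 × 19.1/394.3 ≈ -0.823.
|E| < 1, so demand is inelastic at this price.

-0.823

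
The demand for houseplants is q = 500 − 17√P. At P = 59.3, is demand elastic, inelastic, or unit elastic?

At P = 59.3, q = 369.089.
dq/dP = −17/(2√P) = −17/(2·7.7006).
Point elasticity E = (dq/dP)·(P/q) = -1.1038 × 59.3/369.089 ≈ -0.177.
|E| ≈ 0.177 < 1, so demand is inelastic.

inelastic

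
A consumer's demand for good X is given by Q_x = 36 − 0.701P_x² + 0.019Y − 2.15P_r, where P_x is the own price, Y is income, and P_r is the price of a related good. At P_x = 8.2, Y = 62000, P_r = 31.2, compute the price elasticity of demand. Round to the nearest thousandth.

-0.086

Evaluating quantity at (P_x, Y, P_r) gives Q_x = 36 − 0.701(8.2)² + 0.019(62000) − 2.15(31.2) = 36 − 47.1352 + 1178 − 67.08 = 1099.7848.
∂Q_x/∂P_x = −2·0.701·P_x = -11.4964, so E_p = -11.4964·(8.2/1099.7848) ≈ -0.086.
|E_p| < 1: demand is inelastic.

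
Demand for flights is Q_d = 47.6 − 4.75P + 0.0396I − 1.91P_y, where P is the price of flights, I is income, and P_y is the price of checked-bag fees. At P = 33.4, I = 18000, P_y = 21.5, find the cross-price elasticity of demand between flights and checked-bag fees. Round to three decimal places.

Q_d = 47.6 − 4.75(33.4) + 0.0396(18000) − 1.91(21.5) = 47.6 − 158.65 + 712.8 − 41.065 = 560.685.
∂Q_d/∂P_y = −1.91, so E_xy = -1.91·(21.5/560.685) ≈ -0.073.
E_xy < 0: the goods are complements.

-0.073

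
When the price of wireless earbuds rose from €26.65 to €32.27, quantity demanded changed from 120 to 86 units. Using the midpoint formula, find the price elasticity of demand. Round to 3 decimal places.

%ΔQ = (86 − 120)/[(120 + 86)/2] = -34/103 ≈ -0.3301.
%ΔP = (32.27 − 26.65)/[(26.65 + 32.27)/2] = 5.62/29.46 ≈ 0.1908.
Arc elasticity E = %ΔQ/%ΔP ≈ -0.3301/0.1908 ≈ -1.730.
|E| > 1: demand is elastic over this range.

-1.730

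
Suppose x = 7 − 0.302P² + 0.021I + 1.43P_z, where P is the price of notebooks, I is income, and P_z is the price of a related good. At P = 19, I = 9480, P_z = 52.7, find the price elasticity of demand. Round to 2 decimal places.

-1.26

Evaluating quantity at (P, I, P_z) gives x = 7 − 0.302(19)² + 0.021(9480) + 1.43(52.7) = 7 − 109.022 + 199.08 + 75.361 = 172.419.
∂x/∂P = −2·0.302·P = -11.476, so E_p = -11.476·(19/172.419) ≈ -1.26.
|E_p| > 1: demand is elastic.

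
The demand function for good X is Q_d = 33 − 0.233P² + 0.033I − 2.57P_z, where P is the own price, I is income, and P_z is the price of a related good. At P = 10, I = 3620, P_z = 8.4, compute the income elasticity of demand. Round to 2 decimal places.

1.11

At the given point, Q_d = 33 − 0.233(10)² + 0.033(3620) − 2.57(8.4) = 33 − 23.3 + 119.46 − 21.588 = 107.572.
∂Q_d/∂I = +0.033, so E_I = 0.033·(3620/107.572) ≈ 1.11.
E_I > 1: normal good (luxury).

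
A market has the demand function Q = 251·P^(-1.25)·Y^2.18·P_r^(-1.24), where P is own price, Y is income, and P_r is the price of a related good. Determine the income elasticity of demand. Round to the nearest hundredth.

For a Cobb–Douglas (constant-elasticity) form Q = A·Y^α·…, the elasticity with respect to Y equals the exponent α at every point.
Here the exponent on Y is 2.18, so the income elasticity of demand is 2.18.

2.18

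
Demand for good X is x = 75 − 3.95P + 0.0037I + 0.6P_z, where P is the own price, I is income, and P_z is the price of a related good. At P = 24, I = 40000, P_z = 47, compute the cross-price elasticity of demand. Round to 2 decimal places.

0.18

x = 75 − 3.95(24) + 0.0037(40000) + 0.6(47) = 75 − 94.8 + 148 + 28.2 = 156.4.
∂x/∂P_z = +0.6, so E_xy = 0.6·(47/156.4) ≈ 0.18.
E_xy > 0: the goods are substitutes.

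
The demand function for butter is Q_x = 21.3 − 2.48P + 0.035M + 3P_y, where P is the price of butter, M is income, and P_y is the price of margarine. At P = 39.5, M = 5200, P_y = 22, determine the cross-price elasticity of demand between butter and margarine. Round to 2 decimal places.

0.39

First evaluate Q_x: 21.3 − 2.48(39.5) + 0.035(5200) + 3(22) = 21.3 − 97.96 + 182 + 66 = 171.34.
∂Q_x/∂P_y = +3, so E_xy = 3·(22/171.34) ≈ 0.39.
E_xy > 0: the goods are substitutes.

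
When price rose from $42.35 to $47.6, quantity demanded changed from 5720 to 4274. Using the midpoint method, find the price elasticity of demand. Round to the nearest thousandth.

-2.479

%ΔQ = (4274 − 5720)/[(5720 + 4274)/2] = -1446/4997 ≈ -0.2894.
%Δp = (47.6 − 42.35)/[(42.35 + 47.6)/2] = 5.25/44.975 ≈ 0.1167.
Arc elasticity E = %ΔQ/%Δp ≈ -0.2894/0.1167 ≈ -2.479.
|E| > 1: demand is elastic over this range.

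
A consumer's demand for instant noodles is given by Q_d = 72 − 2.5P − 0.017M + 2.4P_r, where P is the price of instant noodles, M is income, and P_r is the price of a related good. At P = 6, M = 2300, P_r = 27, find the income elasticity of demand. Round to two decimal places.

-0.47

Substituting, Q_d = 72 − 2.5(6) − 0.017(2300) + 2.4(27) = 72 − 15 − 39.1 + 64.8 = 82.7.
∂Q_d/∂M = −0.017, so E_I = -0.017·(2300/82.7) ≈ -0.47.
E_I < 0: inferior good.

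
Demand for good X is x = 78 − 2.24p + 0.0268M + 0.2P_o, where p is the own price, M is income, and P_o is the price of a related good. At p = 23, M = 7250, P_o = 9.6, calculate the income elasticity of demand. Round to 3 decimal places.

0.872

First evaluate x: 78 − 2.24(23) + 0.0268(7250) + 0.2(9.6) = 78 − 51.52 + 194.3 + 1.92 = 222.7.
∂x/∂M = +0.0268, so E_I = 0.0268·(7250/222.7) ≈ 0.872.
E_I ∈ (0,1): normal good (necessity).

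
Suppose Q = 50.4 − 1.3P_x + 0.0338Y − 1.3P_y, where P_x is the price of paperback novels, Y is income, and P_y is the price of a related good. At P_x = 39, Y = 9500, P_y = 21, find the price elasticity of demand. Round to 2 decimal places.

Evaluating quantity at (P_x, Y, P_y) gives Q = 50.4 − 1.3(39) + 0.0338(9500) − 1.3(21) = 50.4 − 50.7 + 321.1 − 27.3 = 293.5.
∂Q/∂P_x = −1.3, so E_p = (−1.3)·(39/293.5) ≈ -0.17.
|E_p| < 1: demand is inelastic.

-0.17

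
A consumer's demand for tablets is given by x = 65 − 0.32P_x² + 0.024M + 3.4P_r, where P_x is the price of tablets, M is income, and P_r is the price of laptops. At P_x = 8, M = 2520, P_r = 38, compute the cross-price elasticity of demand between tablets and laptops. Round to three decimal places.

First evaluate x: 65 − 0.32(8)² + 0.024(2520) + 3.4(38) = 65 − 20.48 + 60.48 + 129.2 = 234.2.
∂x/∂P_r = +3.4, so E_xy = 3.4·(38/234.2) ≈ 0.552.
E_xy > 0: the goods are substitutes.

0.552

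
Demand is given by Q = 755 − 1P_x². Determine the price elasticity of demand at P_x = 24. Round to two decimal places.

At P_x = 24, Q = 179.
dQ/dP_x = −2·1·P_x = −48.
Point elasticity E = (dQ/dP_x)·(P_x/Q) = -48 × 24/179 ≈ -6.44.
|E| > 1, so demand is elastic at this price.

-6.44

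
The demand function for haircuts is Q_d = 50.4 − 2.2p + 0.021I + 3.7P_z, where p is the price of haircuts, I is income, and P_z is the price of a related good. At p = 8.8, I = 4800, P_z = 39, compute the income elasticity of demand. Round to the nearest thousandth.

At the given point, Q_d = 50.4 − 2.2(8.8) + 0.021(4800) + 3.7(39) = 50.4 − 19.36 + 100.8 + 144.3 = 276.14.
∂Q_d/∂I = +0.021, so E_I = 0.021·(4800/276.14) ≈ 0.365.
E_I ∈ (0,1): normal good (necessity).

0.365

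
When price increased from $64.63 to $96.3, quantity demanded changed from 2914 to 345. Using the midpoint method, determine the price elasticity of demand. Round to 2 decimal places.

%ΔQ = (345 − 2914)/[(2914 + 345)/2] = -2569/1629.5 ≈ -1.5766.
%ΔP = (96.3 − 64.63)/[(64.63 + 96.3)/2] = 31.67/80.465 ≈ 0.3936.
Arc elasticity E = %ΔQ/%ΔP ≈ -1.5766/0.3936 ≈ -4.01.
|E| > 1: demand is elastic over this range.

-4.01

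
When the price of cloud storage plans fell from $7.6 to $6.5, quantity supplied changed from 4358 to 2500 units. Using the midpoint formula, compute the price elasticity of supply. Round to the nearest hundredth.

%Δq = (2500 − 4358)/[(4358 + 2500)/2] = -1858/3429 ≈ -0.5418.
%Δp = (6.5 − 7.6)/[(7.6 + 6.5)/2] = -1.1/7.05 ≈ -0.1560.
Arc elasticity E = %Δq/%Δp ≈ -0.5418/-0.1560 ≈ 3.47.
|E| > 1: supply is elastic over this range.

3.47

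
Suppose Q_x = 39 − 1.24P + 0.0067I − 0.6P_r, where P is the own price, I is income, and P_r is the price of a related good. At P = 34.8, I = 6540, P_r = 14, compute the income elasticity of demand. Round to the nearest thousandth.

Evaluating quantity at (P, I, P_r) gives Q_x = 39 − 1.24(34.8) + 0.0067(6540) − 0.6(14) = 39 − 43.152 + 43.818 − 8.4 = 31.266.
∂Q_x/∂I = +0.0067, so E_I = 0.0067·(6540/31.266) ≈ 1.401.
E_I > 1: normal good (luxury).

1.401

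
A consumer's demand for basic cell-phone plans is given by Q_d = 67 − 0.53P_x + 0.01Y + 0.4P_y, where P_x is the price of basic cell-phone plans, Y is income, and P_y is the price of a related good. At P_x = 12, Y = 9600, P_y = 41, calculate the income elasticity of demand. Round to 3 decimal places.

0.555

Evaluating quantity at (P_x, Y, P_y) gives Q_d = 67 − 0.53(12) + 0.01(9600) + 0.4(41) = 67 − 6.36 + 96 + 16.4 = 173.04.
∂Q_d/∂Y = +0.01, so E_I = 0.01·(9600/173.04) ≈ 0.555.
E_I ∈ (0,1): normal good (necessity).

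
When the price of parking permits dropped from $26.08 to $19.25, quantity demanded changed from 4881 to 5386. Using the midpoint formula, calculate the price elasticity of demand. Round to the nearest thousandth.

%ΔQ = (5386 − 4881)/[(4881 + 5386)/2] = 505/5133.5 ≈ 0.0984.
%Δp = (19.25 − 26.08)/[(26.08 + 19.25)/2] = -6.83/22.665 ≈ -0.3013.
Arc elasticity E = %ΔQ/%Δp ≈ 0.0984/-0.3013 ≈ -0.326.
|E| < 1: demand is inelastic over this range.

-0.326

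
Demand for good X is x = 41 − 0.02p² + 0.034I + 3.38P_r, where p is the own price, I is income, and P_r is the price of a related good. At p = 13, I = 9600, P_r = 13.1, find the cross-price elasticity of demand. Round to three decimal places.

0.108

Evaluating quantity at (p, I, P_r) gives x = 41 − 0.02(13)² + 0.034(9600) + 3.38(13.1) = 41 − 3.38 + 326.4 + 44.278 = 408.298.
∂x/∂P_r = +3.38, so E_xy = 3.38·(13.1/408.298) ≈ 0.108.
E_xy > 0: the goods are substitutes.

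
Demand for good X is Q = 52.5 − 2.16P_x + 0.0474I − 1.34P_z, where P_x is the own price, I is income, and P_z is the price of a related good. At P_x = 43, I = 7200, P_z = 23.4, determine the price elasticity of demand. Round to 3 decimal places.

Substituting, Q = 52.5 − 2.16(43) + 0.0474(7200) − 1.34(23.4) = 52.5 − 92.88 + 341.28 − 31.356 = 269.544.
∂Q/∂P_x = −2.16, so E_p = (−2.16)·(43/269.544) ≈ -0.345.
|E_p| < 1: demand is inelastic.

-0.345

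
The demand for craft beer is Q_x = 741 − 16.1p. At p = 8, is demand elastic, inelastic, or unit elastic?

At p = 8, Q_x = 612.2.
dQ_x/dp = −16.1.
Point elasticity E = (dQ_x/dp)·(p/Q_x) = -16.1 × 8/612.2 ≈ -0.210.
|E| ≈ 0.210 < 1, so demand is inelastic.

inelastic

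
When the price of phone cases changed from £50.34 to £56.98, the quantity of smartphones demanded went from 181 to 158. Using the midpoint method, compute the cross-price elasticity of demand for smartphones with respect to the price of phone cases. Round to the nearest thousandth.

%ΔQ_x = (158 − 181)/[(181+158)/2] = -23/169.5 ≈ -0.1357.
%ΔP_y = (56.98 − 50.34)/[(50.34+56.98)/2] ≈ 0.1237.
E_xy = -0.1357/0.1237 ≈ -1.097.
E_xy < 0, so smartphones and phone cases are complements.

-1.097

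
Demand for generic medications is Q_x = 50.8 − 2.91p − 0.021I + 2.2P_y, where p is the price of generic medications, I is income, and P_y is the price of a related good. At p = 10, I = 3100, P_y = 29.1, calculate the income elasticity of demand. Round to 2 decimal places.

-3.16

At the given point, Q_x = 50.8 − 2.91(10) − 0.021(3100) + 2.2(29.1) = 50.8 − 29.1 − 65.1 + 64.02 = 20.62.
∂Q_x/∂I = −0.021, so E_I = -0.021·(3100/20.62) ≈ -3.16.
E_I < 0: inferior good.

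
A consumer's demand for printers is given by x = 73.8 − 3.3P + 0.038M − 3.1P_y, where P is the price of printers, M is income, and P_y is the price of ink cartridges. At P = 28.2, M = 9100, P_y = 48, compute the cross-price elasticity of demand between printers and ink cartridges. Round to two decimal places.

-0.84

x = 73.8 − 3.3(28.2) + 0.038(9100) − 3.1(48) = 73.8 − 93.06 + 345.8 − 148.8 = 177.74.
∂x/∂P_y = −3.1, so E_xy = -3.1·(48/177.74) ≈ -0.84.
E_xy < 0: the goods are complements.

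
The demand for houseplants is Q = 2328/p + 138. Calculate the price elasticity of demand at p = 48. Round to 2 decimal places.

At p = 48, Q = 186.5.
dQ/dp = −2328/p² = −1.0104.
Point elasticity E = (dQ/dp)·(p/Q) = -1.0104 × 48/186.5 ≈ -0.26.
|E| < 1, so demand is inelastic at this price.

-0.26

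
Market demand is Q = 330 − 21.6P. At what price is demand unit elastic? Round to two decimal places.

For linear demand Q = a − bP, E = −bP/(a − bP). |E| = 1 ⇒ bP = a − bP ⇒ P = a/(2b).
P = 330/(2·21.6) ≈ 7.64.

7.64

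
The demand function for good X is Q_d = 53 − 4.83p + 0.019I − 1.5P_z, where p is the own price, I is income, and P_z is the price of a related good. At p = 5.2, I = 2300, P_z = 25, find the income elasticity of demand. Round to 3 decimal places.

1.282

First evaluate Q_d: 53 − 4.83(5.2) + 0.019(2300) − 1.5(25) = 53 − 25.116 + 43.7 − 37.5 = 34.084.
∂Q_d/∂I = +0.019, so E_I = 0.019·(2300/34.084) ≈ 1.282.
E_I > 1: normal good (luxury).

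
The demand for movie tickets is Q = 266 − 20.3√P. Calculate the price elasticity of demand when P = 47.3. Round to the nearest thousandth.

At P = 47.3, Q = 126.3868.
dQ/dP = −20.3/(2√P) = −20.3/(2·6.8775).
Point elasticity E = (dQ/dP)·(P/Q) = -1.4758 × 47.3/126.3868 ≈ -0.552.
|E| < 1, so demand is inelastic at this price.

-0.552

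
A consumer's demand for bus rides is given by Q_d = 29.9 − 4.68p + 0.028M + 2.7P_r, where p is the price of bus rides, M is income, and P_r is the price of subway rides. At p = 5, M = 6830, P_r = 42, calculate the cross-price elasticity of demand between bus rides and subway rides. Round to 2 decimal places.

First evaluate Q_d: 29.9 − 4.68(5) + 0.028(6830) + 2.7(42) = 29.9 − 23.4 + 191.24 + 113.4 = 311.14.
∂Q_d/∂P_r = +2.7, so E_xy = 2.7·(42/311.14) ≈ 0.36.
E_xy > 0: the goods are substitutes.

0.36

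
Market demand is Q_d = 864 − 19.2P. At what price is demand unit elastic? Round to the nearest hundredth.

For linear demand Q_d = a − bP, E = −bP/(a − bP). |E| = 1 ⇒ bP = a − bP ⇒ P = a/(2b).
P = 864/(2·19.2) = 22.50.

22.50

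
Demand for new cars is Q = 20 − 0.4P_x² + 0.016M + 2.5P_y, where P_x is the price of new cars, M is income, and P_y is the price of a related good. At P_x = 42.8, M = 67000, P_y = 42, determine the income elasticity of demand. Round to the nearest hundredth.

2.31

At the given point, Q = 20 − 0.4(42.8)² + 0.016(67000) + 2.5(42) = 20 − 732.736 + 1072 + 105 = 464.264.
∂Q/∂M = +0.016, so E_I = 0.016·(67000/464.264) ≈ 2.31.
E_I > 1: normal good (luxury).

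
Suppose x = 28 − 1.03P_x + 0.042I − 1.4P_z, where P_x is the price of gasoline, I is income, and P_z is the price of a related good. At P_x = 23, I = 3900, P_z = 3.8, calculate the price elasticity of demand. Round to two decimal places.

-0.15

At the given point, x = 28 − 1.03(23) + 0.042(3900) − 1.4(3.8) = 28 − 23.69 + 163.8 − 5.32 = 162.79.
∂x/∂P_x = −1.03, so E_p = (−1.03)·(23/162.79) ≈ -0.15.
|E_p| < 1: demand is inelastic.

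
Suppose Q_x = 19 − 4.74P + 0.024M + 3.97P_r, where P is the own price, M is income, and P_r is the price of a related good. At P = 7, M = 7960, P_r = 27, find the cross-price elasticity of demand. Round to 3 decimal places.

0.377

At the given point, Q_x = 19 − 4.74(7) + 0.024(7960) + 3.97(27) = 19 − 33.18 + 191.04 + 107.19 = 284.05.
∂Q_x/∂P_r = +3.97, so E_xy = 3.97·(27/284.05) ≈ 0.377.
E_xy > 0: the goods are substitutes.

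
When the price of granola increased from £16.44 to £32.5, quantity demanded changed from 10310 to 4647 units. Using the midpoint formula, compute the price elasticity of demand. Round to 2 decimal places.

%ΔQ = (4647 − 10310)/[(10310 + 4647)/2] = -5663/7478.5 ≈ -0.7572.
%ΔP = (32.5 − 16.44)/[(16.44 + 32.5)/2] = 16.06/24.47 ≈ 0.6563.
Arc elasticity E = %ΔQ/%ΔP ≈ -0.7572/0.6563 ≈ -1.15.
|E| > 1: demand is elastic over this range.

-1.15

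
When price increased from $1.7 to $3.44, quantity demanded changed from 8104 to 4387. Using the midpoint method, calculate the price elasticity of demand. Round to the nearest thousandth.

-0.879

%Δq = (4387 − 8104)/[(8104 + 4387)/2] = -3717/6245.5 ≈ -0.5951.
%Δp = (3.44 − 1.7)/[(1.7 + 3.44)/2] = 1.74/2.57 ≈ 0.6770.
Arc elasticity E = %Δq/%Δp ≈ -0.5951/0.6770 ≈ -0.879.
|E| < 1: demand is inelastic over this range.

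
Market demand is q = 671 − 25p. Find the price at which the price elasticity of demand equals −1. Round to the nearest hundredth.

13.42

For linear demand q = a − bp, E = −bp/(a − bp). |E| = 1 ⇒ bp = a − bp ⇒ p = a/(2b).
p = 671/(2·25) = 13.42.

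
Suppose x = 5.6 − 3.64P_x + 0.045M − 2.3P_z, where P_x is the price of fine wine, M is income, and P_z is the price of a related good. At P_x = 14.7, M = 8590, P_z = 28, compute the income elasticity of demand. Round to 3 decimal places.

1.410

First evaluate x: 5.6 − 3.64(14.7) + 0.045(8590) − 2.3(28) = 5.6 − 53.508 + 386.55 − 64.4 = 274.242.
∂x/∂M = +0.045, so E_I = 0.045·(8590/274.242) ≈ 1.410.
E_I > 1: normal good (luxury).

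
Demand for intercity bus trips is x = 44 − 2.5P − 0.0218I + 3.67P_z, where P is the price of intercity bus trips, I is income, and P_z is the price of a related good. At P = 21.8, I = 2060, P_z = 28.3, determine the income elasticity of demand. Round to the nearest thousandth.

Evaluating quantity at (P, I, P_z) gives x = 44 − 2.5(21.8) − 0.0218(2060) + 3.67(28.3) = 44 − 54.5 − 44.908 + 103.861 = 48.453.
∂x/∂I = −0.0218, so E_I = -0.0218·(2060/48.453) ≈ -0.927.
E_I < 0: inferior good.

-0.927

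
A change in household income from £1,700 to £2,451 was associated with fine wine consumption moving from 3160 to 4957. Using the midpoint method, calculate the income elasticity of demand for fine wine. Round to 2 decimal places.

%ΔQ = (4957 − 3160)/[(3160+4957)/2] = 1797/4058.5 ≈ 0.4428.
%ΔY = (2,451 − 1,700)/[(1,700+2,451)/2] = 751/2075.5 ≈ 0.3618.
E_I = %ΔQ/%ΔY ≈ 1.22.
E_I > 1: normal good (luxury).

1.22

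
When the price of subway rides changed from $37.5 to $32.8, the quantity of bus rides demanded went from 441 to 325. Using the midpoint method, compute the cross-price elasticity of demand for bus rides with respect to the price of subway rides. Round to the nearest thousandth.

%ΔQ_x = (325 − 441)/[(441+325)/2] = -116/383 ≈ -0.3029.
%ΔP_y = (32.8 − 37.5)/[(37.5+32.8)/2] ≈ -0.1337.
E_xy = -0.3029/-0.1337 ≈ 2.265.
E_xy > 0, so bus rides and subway rides are substitutes.

2.265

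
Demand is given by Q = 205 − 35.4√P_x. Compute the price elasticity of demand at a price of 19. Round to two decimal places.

-1.52

At P_x = 19, Q = 50.695.
dQ/dP_x = −35.4/(2√P_x) = −35.4/(2·4.3589).
Point elasticity E = (dQ/dP_x)·(P_x/Q) = -4.0607 × 19/50.695 ≈ -1.52.
|E| > 1, so demand is elastic at this price.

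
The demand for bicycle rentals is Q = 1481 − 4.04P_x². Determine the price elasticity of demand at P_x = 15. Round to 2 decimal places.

At P_x = 15, Q = 572.
dQ/dP_x = −2·4.04·P_x = −121.2.
Point elasticity E = (dQ/dP_x)·(P_x/Q) = -121.2 × 15/572 ≈ -3.18.
|E| > 1, so demand is elastic at this price.

-3.18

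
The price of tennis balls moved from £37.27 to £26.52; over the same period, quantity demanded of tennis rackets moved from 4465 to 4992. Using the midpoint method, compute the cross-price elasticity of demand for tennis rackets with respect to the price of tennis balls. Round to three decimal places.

-0.331

%ΔQ_x = (4992 − 4465)/[(4465+4992)/2] = 527/4728.5 ≈ 0.1115.
%ΔP_y = (26.52 − 37.27)/[(37.27+26.52)/2] ≈ -0.3370.
E_xy = 0.1115/-0.3370 ≈ -0.331.
E_xy < 0, so tennis rackets and tennis balls are complements.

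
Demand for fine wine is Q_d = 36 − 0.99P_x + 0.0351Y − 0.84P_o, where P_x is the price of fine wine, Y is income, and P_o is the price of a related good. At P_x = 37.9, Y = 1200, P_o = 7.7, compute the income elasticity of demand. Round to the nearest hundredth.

1.23

Q_d = 36 − 0.99(37.9) + 0.0351(1200) − 0.84(7.7) = 36 − 37.521 + 42.12 − 6.468 = 34.131.
∂Q_d/∂Y = +0.0351, so E_I = 0.0351·(1200/34.131) ≈ 1.23.
E_I > 1: normal good (luxury).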